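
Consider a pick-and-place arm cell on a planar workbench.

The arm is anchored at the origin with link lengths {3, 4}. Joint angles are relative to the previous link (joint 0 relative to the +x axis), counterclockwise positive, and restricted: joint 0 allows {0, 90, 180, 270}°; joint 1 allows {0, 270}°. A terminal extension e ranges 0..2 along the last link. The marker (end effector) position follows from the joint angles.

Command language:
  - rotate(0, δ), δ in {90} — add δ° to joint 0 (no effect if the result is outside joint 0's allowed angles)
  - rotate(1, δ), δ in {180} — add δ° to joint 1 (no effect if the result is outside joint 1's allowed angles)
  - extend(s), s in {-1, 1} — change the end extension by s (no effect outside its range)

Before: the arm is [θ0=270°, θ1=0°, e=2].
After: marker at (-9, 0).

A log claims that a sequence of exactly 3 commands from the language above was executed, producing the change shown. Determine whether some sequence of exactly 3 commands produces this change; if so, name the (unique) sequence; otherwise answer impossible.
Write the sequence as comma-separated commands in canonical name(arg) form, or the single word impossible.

start: [θ0=270°, θ1=0°, e=2]
step 1 (rotate(0, 90)): [θ0=0°, θ1=0°, e=2]
step 2 (rotate(0, 90)): [θ0=90°, θ1=0°, e=2]
step 3 (rotate(0, 90)): [θ0=180°, θ1=0°, e=2]
no other 3-command option fits: unique.

rotate(0, 90), rotate(0, 90), rotate(0, 90)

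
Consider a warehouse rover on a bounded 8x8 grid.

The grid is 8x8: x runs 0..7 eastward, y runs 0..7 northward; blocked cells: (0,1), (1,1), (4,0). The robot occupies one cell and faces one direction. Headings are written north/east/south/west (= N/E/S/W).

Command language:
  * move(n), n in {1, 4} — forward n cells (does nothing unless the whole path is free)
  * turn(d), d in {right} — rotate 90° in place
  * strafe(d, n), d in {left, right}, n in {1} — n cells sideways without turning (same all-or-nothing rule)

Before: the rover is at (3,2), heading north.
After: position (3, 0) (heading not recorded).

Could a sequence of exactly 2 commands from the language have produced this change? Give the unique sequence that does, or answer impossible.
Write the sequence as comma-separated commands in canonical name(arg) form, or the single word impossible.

impossible

all 25 sequences checked — none match.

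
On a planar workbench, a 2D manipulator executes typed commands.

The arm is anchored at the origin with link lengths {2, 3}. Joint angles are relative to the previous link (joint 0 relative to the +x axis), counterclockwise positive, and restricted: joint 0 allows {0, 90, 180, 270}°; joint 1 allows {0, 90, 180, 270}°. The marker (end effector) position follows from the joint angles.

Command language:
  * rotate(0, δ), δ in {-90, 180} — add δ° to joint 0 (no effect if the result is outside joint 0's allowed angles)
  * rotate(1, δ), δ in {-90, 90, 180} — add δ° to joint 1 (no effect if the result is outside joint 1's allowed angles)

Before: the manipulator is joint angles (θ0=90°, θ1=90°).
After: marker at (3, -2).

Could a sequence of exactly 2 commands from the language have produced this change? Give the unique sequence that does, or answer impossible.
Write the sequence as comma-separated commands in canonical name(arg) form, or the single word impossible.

t0: joint angles (θ0=90°, θ1=90°)
t=1 rotate(0, -90) ⇒ joint angles (θ0=0°, θ1=90°)
t=2 rotate(0, -90) ⇒ joint angles (θ0=270°, θ1=90°)
all 25 alternatives checked — unique.

rotate(0, -90), rotate(0, -90)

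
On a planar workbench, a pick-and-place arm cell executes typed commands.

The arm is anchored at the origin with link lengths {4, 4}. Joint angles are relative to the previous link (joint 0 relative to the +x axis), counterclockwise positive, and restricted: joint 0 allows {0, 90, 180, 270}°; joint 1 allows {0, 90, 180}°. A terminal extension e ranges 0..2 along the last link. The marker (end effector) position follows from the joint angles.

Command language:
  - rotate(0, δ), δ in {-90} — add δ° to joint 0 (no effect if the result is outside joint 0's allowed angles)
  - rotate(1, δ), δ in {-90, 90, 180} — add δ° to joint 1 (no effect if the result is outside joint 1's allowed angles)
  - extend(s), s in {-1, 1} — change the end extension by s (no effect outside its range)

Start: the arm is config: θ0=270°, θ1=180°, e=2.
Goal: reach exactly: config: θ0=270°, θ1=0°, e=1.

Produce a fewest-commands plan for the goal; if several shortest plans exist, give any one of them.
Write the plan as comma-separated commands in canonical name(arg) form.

extend(-1), rotate(1, 180)

from: config: θ0=270°, θ1=180°, e=2
1. extend(-1) → config: θ0=270°, θ1=180°, e=1
2. rotate(1, 180) → config: θ0=270°, θ1=0°, e=1
minimal: 2 command(s), checked below 2.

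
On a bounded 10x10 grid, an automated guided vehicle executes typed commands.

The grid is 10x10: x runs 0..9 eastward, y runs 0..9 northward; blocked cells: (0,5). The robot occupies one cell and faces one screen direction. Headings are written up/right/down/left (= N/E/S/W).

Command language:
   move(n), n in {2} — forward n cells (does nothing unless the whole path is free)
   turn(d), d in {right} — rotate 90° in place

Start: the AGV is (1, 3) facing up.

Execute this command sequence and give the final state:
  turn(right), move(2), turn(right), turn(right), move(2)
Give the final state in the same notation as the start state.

(1, 3) facing left

initial: (1, 3) facing up
[1] after turn(right): (1, 3) facing right
[2] after move(2): (3, 3) facing right
[3] after turn(right): (3, 3) facing down
[4] after turn(right): (3, 3) facing left
[5] after move(2): (1, 3) facing left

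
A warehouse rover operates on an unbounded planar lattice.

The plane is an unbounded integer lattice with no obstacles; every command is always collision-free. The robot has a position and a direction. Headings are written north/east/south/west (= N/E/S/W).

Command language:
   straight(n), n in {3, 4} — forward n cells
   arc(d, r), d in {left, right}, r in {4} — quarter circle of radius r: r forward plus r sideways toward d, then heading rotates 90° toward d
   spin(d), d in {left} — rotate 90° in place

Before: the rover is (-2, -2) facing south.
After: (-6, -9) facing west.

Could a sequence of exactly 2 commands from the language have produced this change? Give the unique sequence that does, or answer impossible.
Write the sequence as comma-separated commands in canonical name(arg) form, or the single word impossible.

straight(3), arc(right, 4)

key: position moved to (-6,-9) AND the heading swung to W — translation plus rotation needed
start: (-2, -2) facing south
t=1 straight(3) ⇒ (-2, -5) facing south
t=2 arc(right, 4) ⇒ (-6, -9) facing west
uniquely the one of 25 2-step routes that fits.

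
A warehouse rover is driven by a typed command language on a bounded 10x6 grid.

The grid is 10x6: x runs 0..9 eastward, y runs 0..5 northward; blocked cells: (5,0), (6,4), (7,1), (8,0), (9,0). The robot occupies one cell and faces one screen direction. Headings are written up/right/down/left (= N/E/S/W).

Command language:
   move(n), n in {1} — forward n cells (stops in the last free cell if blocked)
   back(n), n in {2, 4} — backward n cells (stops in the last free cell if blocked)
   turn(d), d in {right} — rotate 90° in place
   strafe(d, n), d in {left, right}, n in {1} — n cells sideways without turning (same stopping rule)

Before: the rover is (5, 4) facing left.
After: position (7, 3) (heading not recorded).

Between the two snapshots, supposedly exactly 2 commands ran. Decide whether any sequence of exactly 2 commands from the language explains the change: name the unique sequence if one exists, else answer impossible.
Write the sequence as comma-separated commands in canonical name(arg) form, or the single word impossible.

key: running back(2) before strafe(left, 1) would end elsewhere — order is forced
start: (5, 4) facing left
1. strafe(left, 1) → (5, 3) facing left
2. back(2) → (7, 3) facing left
all 36 alternatives checked — unique.

strafe(left, 1), back(2)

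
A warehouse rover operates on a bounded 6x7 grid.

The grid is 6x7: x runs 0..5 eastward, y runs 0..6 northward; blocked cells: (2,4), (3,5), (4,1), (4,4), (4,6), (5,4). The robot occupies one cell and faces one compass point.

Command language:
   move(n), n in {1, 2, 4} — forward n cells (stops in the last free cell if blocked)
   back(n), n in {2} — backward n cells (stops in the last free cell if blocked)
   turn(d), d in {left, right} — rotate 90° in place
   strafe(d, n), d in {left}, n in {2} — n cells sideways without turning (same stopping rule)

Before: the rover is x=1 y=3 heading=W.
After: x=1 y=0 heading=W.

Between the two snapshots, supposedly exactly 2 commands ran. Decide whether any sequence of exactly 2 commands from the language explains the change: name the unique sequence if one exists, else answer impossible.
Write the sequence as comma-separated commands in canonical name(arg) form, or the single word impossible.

key: still facing W at the end — nothing in the sequence rotates
start: x=1 y=3 heading=W
step 1 (strafe(left, 2)): x=1 y=1 heading=W
step 2 (strafe(left, 2)): x=1 y=0 heading=W
no other 2-command option fits: unique.

strafe(left, 2), strafe(left, 2)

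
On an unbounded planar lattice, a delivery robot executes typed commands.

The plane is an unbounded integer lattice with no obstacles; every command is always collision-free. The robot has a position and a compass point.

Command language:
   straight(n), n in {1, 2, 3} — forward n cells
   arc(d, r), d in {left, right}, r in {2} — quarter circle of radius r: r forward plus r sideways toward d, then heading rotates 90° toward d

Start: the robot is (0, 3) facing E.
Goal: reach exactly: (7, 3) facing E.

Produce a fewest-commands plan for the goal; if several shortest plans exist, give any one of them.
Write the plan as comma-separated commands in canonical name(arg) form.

begin: (0, 3) facing E
1. straight(1) → (1, 3) facing E
2. straight(3) → (4, 3) facing E
3. straight(3) → (7, 3) facing E
minimal: 3 command(s), checked below 3.

straight(1), straight(3), straight(3)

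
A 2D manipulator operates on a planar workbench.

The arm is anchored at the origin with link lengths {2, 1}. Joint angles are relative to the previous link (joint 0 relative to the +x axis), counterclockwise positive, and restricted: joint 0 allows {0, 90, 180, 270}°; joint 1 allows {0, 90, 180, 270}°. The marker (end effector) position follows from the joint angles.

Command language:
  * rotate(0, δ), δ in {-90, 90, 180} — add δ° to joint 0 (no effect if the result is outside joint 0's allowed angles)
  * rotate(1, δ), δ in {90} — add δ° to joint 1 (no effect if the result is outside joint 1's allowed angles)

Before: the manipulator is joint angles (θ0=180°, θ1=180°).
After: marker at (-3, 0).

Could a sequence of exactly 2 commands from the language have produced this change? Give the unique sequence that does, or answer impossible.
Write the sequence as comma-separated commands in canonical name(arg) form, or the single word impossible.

rotate(1, 90), rotate(1, 90)

begin: joint angles (θ0=180°, θ1=180°)
1. rotate(1, 90) → joint angles (θ0=180°, θ1=270°)
2. rotate(1, 90) → joint angles (θ0=180°, θ1=0°)
uniquely the one of 16 2-step routes that fits.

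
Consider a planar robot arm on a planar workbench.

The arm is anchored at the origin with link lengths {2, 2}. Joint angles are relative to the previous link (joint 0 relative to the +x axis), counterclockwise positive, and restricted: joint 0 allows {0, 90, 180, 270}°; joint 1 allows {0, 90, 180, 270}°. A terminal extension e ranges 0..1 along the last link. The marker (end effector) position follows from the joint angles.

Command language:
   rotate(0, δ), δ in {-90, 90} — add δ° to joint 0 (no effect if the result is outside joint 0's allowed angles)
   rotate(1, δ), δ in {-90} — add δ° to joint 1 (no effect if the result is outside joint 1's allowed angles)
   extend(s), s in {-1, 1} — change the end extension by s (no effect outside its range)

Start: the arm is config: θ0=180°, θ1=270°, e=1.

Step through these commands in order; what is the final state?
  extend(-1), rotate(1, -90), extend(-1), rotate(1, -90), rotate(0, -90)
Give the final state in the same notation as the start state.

initial: config: θ0=180°, θ1=270°, e=1
[1] after extend(-1): config: θ0=180°, θ1=270°, e=0
[2] after rotate(1, -90): config: θ0=180°, θ1=180°, e=0
[3] after extend(-1): config: θ0=180°, θ1=180°, e=0
[4] after rotate(1, -90): config: θ0=180°, θ1=90°, e=0
[5] after rotate(0, -90): config: θ0=90°, θ1=90°, e=0

config: θ0=90°, θ1=90°, e=0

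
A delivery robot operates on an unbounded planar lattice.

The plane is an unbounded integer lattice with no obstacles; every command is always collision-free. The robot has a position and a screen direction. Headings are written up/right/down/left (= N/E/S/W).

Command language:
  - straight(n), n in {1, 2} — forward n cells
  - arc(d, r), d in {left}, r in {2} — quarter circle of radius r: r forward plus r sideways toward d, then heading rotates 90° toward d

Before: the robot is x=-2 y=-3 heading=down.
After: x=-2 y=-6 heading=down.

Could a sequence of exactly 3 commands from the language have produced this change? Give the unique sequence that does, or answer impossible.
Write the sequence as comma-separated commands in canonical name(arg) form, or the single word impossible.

straight(1), straight(1), straight(1)

key: still facing S at the end — nothing in the sequence rotates
from: x=-2 y=-3 heading=down
step 1 (straight(1)): x=-2 y=-4 heading=down
step 2 (straight(1)): x=-2 y=-5 heading=down
step 3 (straight(1)): x=-2 y=-6 heading=down
uniquely the one of 27 3-step routes that fits.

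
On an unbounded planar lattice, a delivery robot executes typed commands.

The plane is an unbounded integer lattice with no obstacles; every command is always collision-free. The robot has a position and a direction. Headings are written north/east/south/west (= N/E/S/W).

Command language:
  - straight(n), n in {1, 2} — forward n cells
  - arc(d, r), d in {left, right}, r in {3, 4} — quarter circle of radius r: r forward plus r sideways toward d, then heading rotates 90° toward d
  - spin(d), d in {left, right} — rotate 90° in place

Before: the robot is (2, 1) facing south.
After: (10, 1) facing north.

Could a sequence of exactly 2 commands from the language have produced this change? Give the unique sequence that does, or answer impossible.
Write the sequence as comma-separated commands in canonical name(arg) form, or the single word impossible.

key: cell and facing (now N) both changed — the 2 commands mix motion and turning
from: (2, 1) facing south
step 1 (arc(left, 4)): (6, -3) facing east
step 2 (arc(left, 4)): (10, 1) facing north
no rival 2-sequence matches.

arc(left, 4), arc(left, 4)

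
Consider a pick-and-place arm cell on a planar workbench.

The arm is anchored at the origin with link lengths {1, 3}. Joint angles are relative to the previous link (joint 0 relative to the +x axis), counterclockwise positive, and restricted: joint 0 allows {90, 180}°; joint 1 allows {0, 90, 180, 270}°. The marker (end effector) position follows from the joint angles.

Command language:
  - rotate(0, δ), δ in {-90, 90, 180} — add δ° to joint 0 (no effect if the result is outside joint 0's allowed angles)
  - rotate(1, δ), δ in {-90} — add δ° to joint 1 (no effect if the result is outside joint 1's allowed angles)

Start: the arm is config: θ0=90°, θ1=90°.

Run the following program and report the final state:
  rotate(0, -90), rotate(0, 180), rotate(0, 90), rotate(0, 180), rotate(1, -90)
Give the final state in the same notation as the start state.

from: config: θ0=90°, θ1=90°
[1] after rotate(0, -90): config: θ0=90°, θ1=90°
[2] after rotate(0, 180): config: θ0=90°, θ1=90°
[3] after rotate(0, 90): config: θ0=180°, θ1=90°
[4] after rotate(0, 180): config: θ0=180°, θ1=90°
[5] after rotate(1, -90): config: θ0=180°, θ1=0°

config: θ0=180°, θ1=0°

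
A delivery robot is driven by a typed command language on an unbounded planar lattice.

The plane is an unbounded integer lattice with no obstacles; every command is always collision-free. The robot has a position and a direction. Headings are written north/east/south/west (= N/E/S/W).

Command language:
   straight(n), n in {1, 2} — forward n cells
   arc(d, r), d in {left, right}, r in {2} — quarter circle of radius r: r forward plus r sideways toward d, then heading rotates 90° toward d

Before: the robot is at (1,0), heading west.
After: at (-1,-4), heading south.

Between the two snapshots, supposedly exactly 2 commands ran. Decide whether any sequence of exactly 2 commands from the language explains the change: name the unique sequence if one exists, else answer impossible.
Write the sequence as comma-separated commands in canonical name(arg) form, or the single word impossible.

arc(left, 2), straight(2)

key: cell and facing (now S) both changed — the 2 commands mix motion and turning
from: at (1,0), heading west
[1] after arc(left, 2): at (-1,-2), heading south
[2] after straight(2): at (-1,-4), heading south
no other 2-command option fits: unique.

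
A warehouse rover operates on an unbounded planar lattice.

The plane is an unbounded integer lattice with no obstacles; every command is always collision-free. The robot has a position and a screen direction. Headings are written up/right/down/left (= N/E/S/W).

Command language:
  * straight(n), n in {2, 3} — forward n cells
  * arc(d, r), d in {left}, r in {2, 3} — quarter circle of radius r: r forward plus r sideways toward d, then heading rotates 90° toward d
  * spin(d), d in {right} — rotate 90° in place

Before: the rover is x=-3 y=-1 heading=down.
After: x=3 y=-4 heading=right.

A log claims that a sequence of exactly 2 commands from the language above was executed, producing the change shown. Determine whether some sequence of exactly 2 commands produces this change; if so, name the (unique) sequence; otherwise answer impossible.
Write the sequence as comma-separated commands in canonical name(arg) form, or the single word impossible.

key: running straight(3) before arc(left, 3) would end elsewhere — order is forced
start: x=-3 y=-1 heading=down
t=1 arc(left, 3) ⇒ x=0 y=-4 heading=right
t=2 straight(3) ⇒ x=3 y=-4 heading=right
no rival 2-sequence matches.

arc(left, 3), straight(3)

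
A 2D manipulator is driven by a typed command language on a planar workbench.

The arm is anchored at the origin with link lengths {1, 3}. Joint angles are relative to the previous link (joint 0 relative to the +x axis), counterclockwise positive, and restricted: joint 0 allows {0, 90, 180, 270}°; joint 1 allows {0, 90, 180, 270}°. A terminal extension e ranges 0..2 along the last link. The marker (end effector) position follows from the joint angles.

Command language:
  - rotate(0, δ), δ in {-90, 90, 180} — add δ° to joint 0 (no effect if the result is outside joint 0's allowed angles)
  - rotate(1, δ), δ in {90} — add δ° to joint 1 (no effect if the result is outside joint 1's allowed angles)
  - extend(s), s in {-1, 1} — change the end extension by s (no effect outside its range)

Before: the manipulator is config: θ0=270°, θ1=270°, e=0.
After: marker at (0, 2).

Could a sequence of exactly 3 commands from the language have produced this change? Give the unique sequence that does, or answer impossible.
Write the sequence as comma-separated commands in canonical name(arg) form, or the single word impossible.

rotate(1, 90), rotate(1, 90), rotate(1, 90)

begin: config: θ0=270°, θ1=270°, e=0
t=1 rotate(1, 90) ⇒ config: θ0=270°, θ1=0°, e=0
t=2 rotate(1, 90) ⇒ config: θ0=270°, θ1=90°, e=0
t=3 rotate(1, 90) ⇒ config: θ0=270°, θ1=180°, e=0
all 216 alternatives checked — unique.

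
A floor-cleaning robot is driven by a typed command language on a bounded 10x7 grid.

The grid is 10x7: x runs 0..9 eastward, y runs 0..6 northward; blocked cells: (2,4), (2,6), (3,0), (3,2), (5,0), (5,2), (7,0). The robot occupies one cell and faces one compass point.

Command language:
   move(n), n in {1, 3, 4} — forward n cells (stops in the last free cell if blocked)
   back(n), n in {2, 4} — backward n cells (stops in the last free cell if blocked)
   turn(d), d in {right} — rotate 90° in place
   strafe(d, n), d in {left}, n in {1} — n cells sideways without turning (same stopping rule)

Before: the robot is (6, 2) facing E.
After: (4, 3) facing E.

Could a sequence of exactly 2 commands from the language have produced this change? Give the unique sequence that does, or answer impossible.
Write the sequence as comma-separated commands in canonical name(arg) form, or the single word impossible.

strafe(left, 1), back(2)

key: still facing E at the end — nothing in the sequence rotates
from: (6, 2) facing E
t=1 strafe(left, 1) ⇒ (6, 3) facing E
t=2 back(2) ⇒ (4, 3) facing E
no other 2-command option fits: unique.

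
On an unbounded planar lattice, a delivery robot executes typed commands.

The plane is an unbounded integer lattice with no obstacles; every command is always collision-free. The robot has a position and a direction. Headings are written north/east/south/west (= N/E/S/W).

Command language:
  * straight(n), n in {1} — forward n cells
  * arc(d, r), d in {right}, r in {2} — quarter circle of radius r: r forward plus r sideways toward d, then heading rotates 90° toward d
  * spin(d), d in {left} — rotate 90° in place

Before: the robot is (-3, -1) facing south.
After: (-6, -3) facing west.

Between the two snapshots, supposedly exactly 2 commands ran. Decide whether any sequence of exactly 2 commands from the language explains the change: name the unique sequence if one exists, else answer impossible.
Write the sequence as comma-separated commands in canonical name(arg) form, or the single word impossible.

key: order matters: swapping arc(right, 2) and straight(1) lands elsewhere
t0: (-3, -1) facing south
t=1 arc(right, 2) ⇒ (-5, -3) facing west
t=2 straight(1) ⇒ (-6, -3) facing west
uniquely the one of 9 2-step routes that fits.

arc(right, 2), straight(1)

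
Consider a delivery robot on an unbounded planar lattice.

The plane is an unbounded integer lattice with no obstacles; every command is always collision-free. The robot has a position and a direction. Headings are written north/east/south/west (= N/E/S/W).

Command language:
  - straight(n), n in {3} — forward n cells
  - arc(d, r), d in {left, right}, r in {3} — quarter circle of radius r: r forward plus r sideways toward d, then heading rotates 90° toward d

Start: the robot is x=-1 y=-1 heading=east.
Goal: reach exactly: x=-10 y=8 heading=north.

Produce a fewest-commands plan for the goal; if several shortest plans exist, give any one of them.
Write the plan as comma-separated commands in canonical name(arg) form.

begin: x=-1 y=-1 heading=east
step 1 (arc(left, 3)): x=2 y=2 heading=north
step 2 (arc(left, 3)): x=-1 y=5 heading=west
step 3 (straight(3)): x=-4 y=5 heading=west
step 4 (straight(3)): x=-7 y=5 heading=west
step 5 (arc(right, 3)): x=-10 y=8 heading=north
shorter routes all fall short; 5 is best.

arc(left, 3), arc(left, 3), straight(3), straight(3), arc(right, 3)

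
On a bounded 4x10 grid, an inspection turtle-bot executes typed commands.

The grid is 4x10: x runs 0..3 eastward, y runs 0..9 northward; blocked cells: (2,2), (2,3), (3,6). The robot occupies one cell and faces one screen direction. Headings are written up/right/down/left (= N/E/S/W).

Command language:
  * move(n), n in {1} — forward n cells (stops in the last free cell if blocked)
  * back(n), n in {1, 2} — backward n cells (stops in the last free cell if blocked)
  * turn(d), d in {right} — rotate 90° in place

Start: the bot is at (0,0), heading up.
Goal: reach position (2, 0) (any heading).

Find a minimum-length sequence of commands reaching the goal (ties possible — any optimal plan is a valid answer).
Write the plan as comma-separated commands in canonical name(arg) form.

turn(right), move(1), move(1)

from: at (0,0), heading up
t=1 turn(right) ⇒ at (0,0), heading right
t=2 move(1) ⇒ at (1,0), heading right
t=3 move(1) ⇒ at (2,0), heading right
minimal: 3 command(s), checked below 3.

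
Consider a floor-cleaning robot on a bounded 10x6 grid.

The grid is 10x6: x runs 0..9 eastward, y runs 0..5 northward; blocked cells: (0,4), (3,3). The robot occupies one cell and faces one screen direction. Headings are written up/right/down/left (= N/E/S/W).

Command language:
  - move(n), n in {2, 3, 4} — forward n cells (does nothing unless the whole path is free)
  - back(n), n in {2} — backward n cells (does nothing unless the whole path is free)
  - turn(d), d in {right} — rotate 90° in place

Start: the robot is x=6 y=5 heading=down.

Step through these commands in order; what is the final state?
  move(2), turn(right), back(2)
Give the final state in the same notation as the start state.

x=8 y=3 heading=left

from: x=6 y=5 heading=down
step 1 (move(2)): x=6 y=3 heading=down
step 2 (turn(right)): x=6 y=3 heading=left
step 3 (back(2)): x=8 y=3 heading=left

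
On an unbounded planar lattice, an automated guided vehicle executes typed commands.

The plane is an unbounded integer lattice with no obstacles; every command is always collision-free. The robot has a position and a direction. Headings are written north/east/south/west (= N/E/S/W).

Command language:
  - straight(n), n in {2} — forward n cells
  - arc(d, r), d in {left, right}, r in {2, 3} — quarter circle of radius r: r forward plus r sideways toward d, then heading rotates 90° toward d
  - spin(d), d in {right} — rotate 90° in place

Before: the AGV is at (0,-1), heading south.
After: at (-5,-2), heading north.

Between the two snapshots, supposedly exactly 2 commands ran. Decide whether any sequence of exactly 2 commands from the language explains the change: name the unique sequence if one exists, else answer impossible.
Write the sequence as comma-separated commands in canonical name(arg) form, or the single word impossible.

key: position moved to (-5,-2) AND the heading swung to N — translation plus rotation needed
initial: at (0,-1), heading south
step 1 (arc(right, 3)): at (-3,-4), heading west
step 2 (arc(right, 2)): at (-5,-2), heading north
all 36 alternatives checked — unique.

arc(right, 3), arc(right, 2)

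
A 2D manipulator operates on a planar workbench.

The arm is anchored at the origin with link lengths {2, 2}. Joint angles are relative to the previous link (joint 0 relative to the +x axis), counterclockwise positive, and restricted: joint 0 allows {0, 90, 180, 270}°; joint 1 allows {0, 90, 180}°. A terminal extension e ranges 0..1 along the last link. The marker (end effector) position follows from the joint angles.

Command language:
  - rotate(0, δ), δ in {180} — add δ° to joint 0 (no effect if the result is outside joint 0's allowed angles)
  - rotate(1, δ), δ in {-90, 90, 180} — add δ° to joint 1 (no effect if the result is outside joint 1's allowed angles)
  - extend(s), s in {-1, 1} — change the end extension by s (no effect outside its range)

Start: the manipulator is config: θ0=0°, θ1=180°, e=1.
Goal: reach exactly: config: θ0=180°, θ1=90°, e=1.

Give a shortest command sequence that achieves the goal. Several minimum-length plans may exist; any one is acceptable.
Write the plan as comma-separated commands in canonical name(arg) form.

rotate(0, 180), rotate(1, -90)

from: config: θ0=0°, θ1=180°, e=1
1. rotate(0, 180) → config: θ0=180°, θ1=180°, e=1
2. rotate(1, -90) → config: θ0=180°, θ1=90°, e=1
shorter routes all fall short; 2 is best.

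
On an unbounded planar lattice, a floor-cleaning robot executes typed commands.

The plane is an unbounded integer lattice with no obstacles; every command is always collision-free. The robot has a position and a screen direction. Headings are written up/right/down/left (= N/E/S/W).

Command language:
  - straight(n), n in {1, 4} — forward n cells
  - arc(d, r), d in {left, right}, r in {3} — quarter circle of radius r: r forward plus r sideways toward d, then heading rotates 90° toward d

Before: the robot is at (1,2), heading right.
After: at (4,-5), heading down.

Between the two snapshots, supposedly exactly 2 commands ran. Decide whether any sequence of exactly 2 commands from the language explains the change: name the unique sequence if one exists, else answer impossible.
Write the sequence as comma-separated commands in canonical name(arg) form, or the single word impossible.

key: position moved to (4,-5) AND the heading swung to S — translation plus rotation needed
begin: at (1,2), heading right
[1] after arc(right, 3): at (4,-1), heading down
[2] after straight(4): at (4,-5), heading down
all 16 alternatives checked — unique.

arc(right, 3), straight(4)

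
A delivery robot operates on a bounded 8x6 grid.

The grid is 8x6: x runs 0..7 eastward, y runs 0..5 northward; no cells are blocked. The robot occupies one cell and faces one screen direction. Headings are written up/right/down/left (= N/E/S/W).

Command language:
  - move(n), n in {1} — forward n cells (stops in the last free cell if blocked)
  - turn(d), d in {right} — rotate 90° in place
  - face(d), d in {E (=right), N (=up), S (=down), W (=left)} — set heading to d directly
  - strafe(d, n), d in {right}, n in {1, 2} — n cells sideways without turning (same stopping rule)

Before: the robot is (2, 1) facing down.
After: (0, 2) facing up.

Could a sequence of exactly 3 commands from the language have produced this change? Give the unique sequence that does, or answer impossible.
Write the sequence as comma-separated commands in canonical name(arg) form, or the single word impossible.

key: running move(1) before strafe(right, 2) would end elsewhere — order is forced
t0: (2, 1) facing down
[1] after strafe(right, 2): (0, 1) facing down
[2] after face(N): (0, 1) facing up
[3] after move(1): (0, 2) facing up
uniquely the one of 512 3-step routes that fits.

strafe(right, 2), face(N), move(1)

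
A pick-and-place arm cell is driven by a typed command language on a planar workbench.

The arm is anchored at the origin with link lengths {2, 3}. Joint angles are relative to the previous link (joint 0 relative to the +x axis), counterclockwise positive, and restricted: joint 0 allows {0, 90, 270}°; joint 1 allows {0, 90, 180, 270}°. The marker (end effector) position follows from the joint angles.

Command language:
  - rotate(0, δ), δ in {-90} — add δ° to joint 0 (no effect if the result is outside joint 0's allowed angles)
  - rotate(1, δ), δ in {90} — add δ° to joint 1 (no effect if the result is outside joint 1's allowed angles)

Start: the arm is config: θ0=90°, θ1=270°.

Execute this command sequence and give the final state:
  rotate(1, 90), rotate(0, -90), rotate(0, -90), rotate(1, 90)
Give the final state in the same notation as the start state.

config: θ0=270°, θ1=90°

start: config: θ0=90°, θ1=270°
t=1 rotate(1, 90) ⇒ config: θ0=90°, θ1=0°
t=2 rotate(0, -90) ⇒ config: θ0=0°, θ1=0°
t=3 rotate(0, -90) ⇒ config: θ0=270°, θ1=0°
t=4 rotate(1, 90) ⇒ config: θ0=270°, θ1=90°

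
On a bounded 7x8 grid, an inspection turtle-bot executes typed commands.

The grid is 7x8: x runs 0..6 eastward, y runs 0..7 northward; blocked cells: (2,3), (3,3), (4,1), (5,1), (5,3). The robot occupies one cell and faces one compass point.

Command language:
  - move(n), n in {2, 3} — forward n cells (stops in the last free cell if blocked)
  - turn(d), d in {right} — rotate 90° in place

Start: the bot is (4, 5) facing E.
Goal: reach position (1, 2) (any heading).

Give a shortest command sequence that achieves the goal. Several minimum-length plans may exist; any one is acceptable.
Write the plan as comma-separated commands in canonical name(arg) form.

turn(right), move(3), turn(right), move(3)

begin: (4, 5) facing E
t=1 turn(right) ⇒ (4, 5) facing S
t=2 move(3) ⇒ (4, 2) facing S
t=3 turn(right) ⇒ (4, 2) facing W
t=4 move(3) ⇒ (1, 2) facing W
minimal: 4 command(s), checked below 4.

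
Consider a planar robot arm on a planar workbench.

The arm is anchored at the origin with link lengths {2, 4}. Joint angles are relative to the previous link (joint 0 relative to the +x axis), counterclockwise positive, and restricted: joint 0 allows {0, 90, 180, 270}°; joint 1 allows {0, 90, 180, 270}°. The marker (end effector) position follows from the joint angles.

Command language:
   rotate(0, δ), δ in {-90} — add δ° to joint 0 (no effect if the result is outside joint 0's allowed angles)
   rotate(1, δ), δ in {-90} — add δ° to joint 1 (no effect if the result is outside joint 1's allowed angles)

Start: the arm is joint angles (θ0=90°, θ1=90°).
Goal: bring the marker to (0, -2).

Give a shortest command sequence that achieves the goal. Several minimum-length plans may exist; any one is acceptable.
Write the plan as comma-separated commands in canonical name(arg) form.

initial: joint angles (θ0=90°, θ1=90°)
[1] after rotate(1, -90): joint angles (θ0=90°, θ1=0°)
[2] after rotate(1, -90): joint angles (θ0=90°, θ1=270°)
[3] after rotate(1, -90): joint angles (θ0=90°, θ1=180°)
shorter routes all fall short; 3 is best.

rotate(1, -90), rotate(1, -90), rotate(1, -90)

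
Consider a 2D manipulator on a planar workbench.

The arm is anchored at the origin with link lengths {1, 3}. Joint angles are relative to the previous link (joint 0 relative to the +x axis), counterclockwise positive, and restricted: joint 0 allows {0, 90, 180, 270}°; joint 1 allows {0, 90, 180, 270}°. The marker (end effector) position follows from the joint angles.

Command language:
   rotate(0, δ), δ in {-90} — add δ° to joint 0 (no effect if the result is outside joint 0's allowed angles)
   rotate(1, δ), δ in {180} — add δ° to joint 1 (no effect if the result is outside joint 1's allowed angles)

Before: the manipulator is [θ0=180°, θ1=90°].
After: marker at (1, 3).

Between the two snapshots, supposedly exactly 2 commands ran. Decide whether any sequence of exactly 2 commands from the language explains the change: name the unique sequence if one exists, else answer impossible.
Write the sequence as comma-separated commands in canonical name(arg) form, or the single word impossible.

from: [θ0=180°, θ1=90°]
1. rotate(0, -90) → [θ0=90°, θ1=90°]
2. rotate(0, -90) → [θ0=0°, θ1=90°]
no rival 2-sequence matches.

rotate(0, -90), rotate(0, -90)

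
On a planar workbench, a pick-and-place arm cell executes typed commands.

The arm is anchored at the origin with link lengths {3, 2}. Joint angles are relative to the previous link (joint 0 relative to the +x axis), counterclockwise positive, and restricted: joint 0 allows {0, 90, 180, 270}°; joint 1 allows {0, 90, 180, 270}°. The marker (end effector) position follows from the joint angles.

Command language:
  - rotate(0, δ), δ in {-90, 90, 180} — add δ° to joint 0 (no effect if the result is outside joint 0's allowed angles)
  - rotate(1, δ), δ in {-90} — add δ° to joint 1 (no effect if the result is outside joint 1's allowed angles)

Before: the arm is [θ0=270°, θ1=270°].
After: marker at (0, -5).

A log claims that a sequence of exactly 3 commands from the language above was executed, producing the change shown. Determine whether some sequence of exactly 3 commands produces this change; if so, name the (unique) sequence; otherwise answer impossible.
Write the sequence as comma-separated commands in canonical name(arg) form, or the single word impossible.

start: [θ0=270°, θ1=270°]
step 1 (rotate(1, -90)): [θ0=270°, θ1=180°]
step 2 (rotate(1, -90)): [θ0=270°, θ1=90°]
step 3 (rotate(1, -90)): [θ0=270°, θ1=0°]
all 64 alternatives checked — unique.

rotate(1, -90), rotate(1, -90), rotate(1, -90)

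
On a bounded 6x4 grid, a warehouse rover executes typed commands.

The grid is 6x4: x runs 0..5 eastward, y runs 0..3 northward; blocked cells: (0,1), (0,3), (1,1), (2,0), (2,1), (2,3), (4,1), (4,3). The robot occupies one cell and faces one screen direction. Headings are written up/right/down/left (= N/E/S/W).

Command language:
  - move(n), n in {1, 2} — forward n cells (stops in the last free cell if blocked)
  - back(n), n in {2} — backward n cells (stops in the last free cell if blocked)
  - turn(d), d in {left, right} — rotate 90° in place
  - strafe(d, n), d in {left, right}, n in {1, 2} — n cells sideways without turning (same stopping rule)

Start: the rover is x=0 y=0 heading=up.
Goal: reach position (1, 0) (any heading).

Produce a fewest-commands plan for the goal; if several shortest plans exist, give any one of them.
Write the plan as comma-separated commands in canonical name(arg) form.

from: x=0 y=0 heading=up
1. strafe(right, 2) → x=1 y=0 heading=up
no 0-step plan works, so 1 is optimal.

strafe(right, 2)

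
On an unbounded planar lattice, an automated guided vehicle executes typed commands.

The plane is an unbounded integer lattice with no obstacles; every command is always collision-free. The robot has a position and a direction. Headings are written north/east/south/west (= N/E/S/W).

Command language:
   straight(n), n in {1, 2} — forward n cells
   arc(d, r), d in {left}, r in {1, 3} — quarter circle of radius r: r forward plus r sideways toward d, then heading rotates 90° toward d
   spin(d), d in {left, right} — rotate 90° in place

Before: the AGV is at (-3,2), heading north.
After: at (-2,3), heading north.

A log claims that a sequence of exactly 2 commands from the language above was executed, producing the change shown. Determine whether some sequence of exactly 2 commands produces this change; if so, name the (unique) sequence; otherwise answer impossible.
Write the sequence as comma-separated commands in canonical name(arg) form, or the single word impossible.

spin(right), arc(left, 1)

key: order matters: swapping spin(right) and arc(left, 1) lands elsewhere
from: at (-3,2), heading north
[1] after spin(right): at (-3,2), heading east
[2] after arc(left, 1): at (-2,3), heading north
no other 2-command option fits: unique.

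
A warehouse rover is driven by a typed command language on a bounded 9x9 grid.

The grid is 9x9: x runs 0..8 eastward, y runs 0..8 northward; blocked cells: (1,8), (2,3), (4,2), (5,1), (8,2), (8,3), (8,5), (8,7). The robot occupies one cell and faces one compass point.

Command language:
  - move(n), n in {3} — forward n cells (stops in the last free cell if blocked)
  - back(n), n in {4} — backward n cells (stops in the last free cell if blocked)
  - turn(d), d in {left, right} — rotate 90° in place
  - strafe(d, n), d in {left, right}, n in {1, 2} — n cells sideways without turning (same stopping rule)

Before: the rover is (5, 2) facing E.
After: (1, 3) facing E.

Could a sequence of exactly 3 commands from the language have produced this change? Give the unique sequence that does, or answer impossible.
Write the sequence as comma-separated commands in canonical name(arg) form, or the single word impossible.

strafe(left, 2), back(4), strafe(right, 1)

key: running strafe(right, 1) before strafe(left, 2) would end elsewhere — order is forced
from: (5, 2) facing E
1. strafe(left, 2) → (5, 4) facing E
2. back(4) → (1, 4) facing E
3. strafe(right, 1) → (1, 3) facing E
all 512 alternatives checked — unique.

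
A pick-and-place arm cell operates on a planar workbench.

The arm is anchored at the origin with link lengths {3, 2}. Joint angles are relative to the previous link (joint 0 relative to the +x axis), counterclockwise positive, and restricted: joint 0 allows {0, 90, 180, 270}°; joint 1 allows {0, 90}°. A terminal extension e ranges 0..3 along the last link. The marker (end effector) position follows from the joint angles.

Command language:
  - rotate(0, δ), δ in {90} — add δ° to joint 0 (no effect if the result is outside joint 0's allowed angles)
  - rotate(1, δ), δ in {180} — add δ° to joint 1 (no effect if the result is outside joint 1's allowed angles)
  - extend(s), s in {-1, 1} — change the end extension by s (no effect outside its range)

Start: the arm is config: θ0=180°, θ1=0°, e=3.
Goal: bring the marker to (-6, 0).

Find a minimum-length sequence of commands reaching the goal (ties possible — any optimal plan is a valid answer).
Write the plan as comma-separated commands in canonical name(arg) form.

extend(-1), extend(-1)

begin: config: θ0=180°, θ1=0°, e=3
1. extend(-1) → config: θ0=180°, θ1=0°, e=2
2. extend(-1) → config: θ0=180°, θ1=0°, e=1
nothing shorter than 2 reaches the goal.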